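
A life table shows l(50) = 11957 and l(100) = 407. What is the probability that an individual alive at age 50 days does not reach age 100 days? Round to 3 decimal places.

P(die before 100 | alive at 50) = 1 − l(100)/l(50) = 1 − 407/11957 = (11550)/11957 = 0.965961.

0.966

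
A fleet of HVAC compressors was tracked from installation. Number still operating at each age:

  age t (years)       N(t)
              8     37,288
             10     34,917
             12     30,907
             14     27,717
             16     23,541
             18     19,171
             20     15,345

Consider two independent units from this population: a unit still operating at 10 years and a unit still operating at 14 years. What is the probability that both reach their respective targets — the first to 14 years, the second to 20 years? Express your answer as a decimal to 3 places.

p₁ = N(14)/N(10) = 27,717/34,917 = 0.793797; p₂ = N(20)/N(14) = 15,345/27,717 = 0.553631.
P(both) = p₁ × p₂ = 0.793797 × 0.553631 = 0.439471.

0.439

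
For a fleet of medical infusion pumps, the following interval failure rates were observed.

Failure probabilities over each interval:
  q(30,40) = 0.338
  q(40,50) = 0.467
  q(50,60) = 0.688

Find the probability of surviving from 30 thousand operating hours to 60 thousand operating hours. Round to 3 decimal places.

The overall survival probability is (1 − 0.338) × (1 − 0.467) × (1 − 0.688).
= 0.662 × 0.533 × 0.312 = 0.110088.

0.110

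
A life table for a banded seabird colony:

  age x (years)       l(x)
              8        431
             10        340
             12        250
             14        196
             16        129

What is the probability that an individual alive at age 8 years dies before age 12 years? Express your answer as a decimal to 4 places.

P(die before 12 | alive at 8) = 1 − l(12)/l(8) = 1 − 250/431 = (181)/431 = 0.419954.

0.4200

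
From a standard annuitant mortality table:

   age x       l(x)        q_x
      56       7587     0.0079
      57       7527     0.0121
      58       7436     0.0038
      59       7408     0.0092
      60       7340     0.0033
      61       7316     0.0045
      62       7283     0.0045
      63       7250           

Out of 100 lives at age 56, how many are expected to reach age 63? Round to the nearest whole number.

The relevant probability is 7250/7587 = 0.955582.
Expected number = 100 × 0.955582 = 96.

96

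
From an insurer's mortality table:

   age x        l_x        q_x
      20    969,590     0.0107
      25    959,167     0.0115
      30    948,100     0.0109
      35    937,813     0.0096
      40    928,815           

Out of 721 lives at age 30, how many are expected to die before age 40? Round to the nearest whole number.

15

The relevant probability is 1 − 928,815/948,100 = 0.020341.
Expected number = 721 × 0.020341 = 15.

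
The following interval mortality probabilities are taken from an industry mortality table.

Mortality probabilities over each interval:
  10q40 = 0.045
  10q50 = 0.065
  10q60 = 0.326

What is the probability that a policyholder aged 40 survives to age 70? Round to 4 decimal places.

30p40 = (1 − 0.045) × (1 − 0.065) × (1 − 0.326).
= 0.955 × 0.935 × 0.674 = 0.601831.

0.6018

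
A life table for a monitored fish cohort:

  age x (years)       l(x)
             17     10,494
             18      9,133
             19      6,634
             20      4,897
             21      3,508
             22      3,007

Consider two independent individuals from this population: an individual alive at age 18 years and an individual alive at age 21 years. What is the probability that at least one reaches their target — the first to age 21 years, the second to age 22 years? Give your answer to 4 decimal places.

0.9120

p₁ = l(21)/l(18) = 3,508/9,133 = 0.384102; p₂ = l(22)/l(21) = 3,007/3,508 = 0.857184.
P(at least one) = 1 − (1−p₁)(1−p₂) = 1 − 0.615898 × 0.142816 = 0.912040.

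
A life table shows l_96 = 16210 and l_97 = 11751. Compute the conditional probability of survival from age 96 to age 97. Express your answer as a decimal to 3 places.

We want 1p96 = l_97/l_96.
The conditional survival probability is l_97/l_96 = 11751/16210 = 0.724923.

0.725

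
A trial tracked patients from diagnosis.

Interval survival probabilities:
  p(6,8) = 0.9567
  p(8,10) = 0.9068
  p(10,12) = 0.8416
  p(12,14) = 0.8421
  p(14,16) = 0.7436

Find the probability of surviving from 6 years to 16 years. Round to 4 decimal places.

Chaining the interval survival probabilities: 0.9567 × 0.9068 × 0.8416 × 0.8421 × 0.7436.
= 0.457189.

0.4572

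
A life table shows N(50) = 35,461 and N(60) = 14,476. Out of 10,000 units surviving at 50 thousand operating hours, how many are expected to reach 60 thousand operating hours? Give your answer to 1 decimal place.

The relevant probability is 14,476/35,461 = 0.408223.
Expected number = 10,000 × 0.408223 = 4082.2.

4082.2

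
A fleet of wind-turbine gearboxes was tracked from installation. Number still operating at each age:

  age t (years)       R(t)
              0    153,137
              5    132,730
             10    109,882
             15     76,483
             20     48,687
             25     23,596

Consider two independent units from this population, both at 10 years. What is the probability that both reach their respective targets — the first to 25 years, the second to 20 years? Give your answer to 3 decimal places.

p₁ = R(25)/R(10) = 23,596/109,882 = 0.214739; p₂ = R(20)/R(10) = 48,687/109,882 = 0.443084.
P(both) = p₁ × p₂ = 0.214739 × 0.443084 = 0.095147.

0.095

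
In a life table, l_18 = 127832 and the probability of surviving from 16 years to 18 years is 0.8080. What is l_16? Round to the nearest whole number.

158208

l_16 = l_18 / p = 127832 / 0.8080 = 158208.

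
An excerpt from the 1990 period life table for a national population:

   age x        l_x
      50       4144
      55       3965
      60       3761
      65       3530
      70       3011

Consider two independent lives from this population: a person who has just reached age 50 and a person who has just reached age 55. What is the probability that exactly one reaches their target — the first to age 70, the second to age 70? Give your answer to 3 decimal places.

0.382

p₁ = l_70/l_50 = 3011/4144 = 0.726593; p₂ = l_70/l_55 = 3011/3965 = 0.759395.
P(exactly one) = p₁(1−p₂) + (1−p₁)p₂ = 0.174822 + 0.207624 = 0.382446.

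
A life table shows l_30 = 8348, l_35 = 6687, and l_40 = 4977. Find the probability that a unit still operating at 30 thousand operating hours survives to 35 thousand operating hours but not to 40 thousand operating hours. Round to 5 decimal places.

This is the probability of reaching 35 but not 40, conditional on being operational at 30: (l_35 − l_40) / l_30.
= (6687 − 4977) / 8348 = 1710 / 8348 = 0.204839.

0.20484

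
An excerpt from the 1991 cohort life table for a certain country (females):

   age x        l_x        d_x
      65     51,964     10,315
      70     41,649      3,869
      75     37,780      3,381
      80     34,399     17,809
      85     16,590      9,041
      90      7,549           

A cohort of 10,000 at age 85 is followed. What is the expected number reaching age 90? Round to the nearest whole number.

4550

The relevant probability is 7,549/16,590 = 0.455033.
Expected number = 10,000 × 0.455033 = 4550.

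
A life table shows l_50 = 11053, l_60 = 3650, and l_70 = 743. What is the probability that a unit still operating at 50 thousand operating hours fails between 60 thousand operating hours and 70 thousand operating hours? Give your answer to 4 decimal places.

This is the probability of reaching 60 but not 70, conditional on being operational at 50: (l_60 − l_70) / l_50.
= (3650 − 743) / 11053 = 2907 / 11053 = 0.263006.

0.2630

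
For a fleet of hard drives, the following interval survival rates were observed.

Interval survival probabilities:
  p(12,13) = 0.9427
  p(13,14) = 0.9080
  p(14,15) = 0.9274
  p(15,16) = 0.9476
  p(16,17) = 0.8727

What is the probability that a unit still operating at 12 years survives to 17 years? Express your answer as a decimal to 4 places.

Chaining the interval survival probabilities: 0.9427 × 0.9080 × 0.9274 × 0.9476 × 0.8727.
= 0.656472.

0.6565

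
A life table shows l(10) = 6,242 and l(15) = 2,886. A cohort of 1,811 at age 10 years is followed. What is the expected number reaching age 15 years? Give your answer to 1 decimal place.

The relevant probability is 2,886/6,242 = 0.462352.
Expected number = 1,811 × 0.462352 = 837.3.

837.3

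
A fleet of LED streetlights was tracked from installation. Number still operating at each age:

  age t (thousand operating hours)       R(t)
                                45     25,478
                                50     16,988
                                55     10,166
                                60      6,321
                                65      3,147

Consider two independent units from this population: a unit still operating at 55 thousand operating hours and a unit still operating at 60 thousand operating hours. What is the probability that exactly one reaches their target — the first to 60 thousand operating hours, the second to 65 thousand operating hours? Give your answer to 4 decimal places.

0.5005

p₁ = R(60)/R(55) = 6,321/10,166 = 0.621778; p₂ = R(65)/R(60) = 3,147/6,321 = 0.497864.
P(exactly one) = p₁(1−p₂) + (1−p₁)p₂ = 0.312217 + 0.188303 = 0.500520.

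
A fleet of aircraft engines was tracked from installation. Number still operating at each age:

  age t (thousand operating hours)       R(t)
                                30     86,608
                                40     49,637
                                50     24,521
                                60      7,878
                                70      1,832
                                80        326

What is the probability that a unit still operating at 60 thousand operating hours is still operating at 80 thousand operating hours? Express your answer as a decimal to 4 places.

0.0414

The conditional survival probability is R(80)/R(60) = 326/7,878 = 0.041381.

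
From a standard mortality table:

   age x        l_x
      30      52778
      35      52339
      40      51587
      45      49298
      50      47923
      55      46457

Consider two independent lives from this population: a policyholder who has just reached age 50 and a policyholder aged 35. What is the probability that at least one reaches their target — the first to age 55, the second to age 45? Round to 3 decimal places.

p₁ = l_55/l_50 = 46457/47923 = 0.969409; p₂ = l_45/l_35 = 49298/52339 = 0.941898.
P(at least one) = 1 − (1−p₁)(1−p₂) = 1 − 0.030591 × 0.058102 = 0.998223.

0.998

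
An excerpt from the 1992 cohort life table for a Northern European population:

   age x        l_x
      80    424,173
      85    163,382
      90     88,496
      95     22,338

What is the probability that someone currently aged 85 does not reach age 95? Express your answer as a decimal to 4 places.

P(die before 95 | alive at 85) = 1 − l_95/l_85 = 1 − 22,338/163,382 = (141,044)/163,382 = 0.863277.

0.8633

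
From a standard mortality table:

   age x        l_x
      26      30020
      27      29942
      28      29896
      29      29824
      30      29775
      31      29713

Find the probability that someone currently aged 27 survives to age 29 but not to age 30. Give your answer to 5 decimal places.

0.00164

We want 2|1q27 = (l_29 − l_30)/l_27.
This is the probability of reaching 29 but not 30, conditional on being alive at 27: (l_29 − l_30) / l_27.
= (29824 − 29775) / 29942 = 49 / 29942 = 0.001636.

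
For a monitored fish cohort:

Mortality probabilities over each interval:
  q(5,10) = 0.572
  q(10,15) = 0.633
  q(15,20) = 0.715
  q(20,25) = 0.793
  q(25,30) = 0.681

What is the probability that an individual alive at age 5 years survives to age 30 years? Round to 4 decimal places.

0.0030

Survival from 5 to 30 is the product of surviving each interval: (1 − 0.572) × (1 − 0.633) × (1 − 0.715) × (1 − 0.793) × (1 − 0.681).
= 0.428 × 0.367 × 0.285 × 0.207 × 0.319 = 0.002956.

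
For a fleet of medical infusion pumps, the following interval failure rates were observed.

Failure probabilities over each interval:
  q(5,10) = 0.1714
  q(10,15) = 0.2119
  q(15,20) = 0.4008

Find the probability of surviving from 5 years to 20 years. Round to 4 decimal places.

The overall survival probability is (1 − 0.1714) × (1 − 0.2119) × (1 − 0.4008).
= 0.8286 × 0.7881 × 0.5992 = 0.391289.

0.3913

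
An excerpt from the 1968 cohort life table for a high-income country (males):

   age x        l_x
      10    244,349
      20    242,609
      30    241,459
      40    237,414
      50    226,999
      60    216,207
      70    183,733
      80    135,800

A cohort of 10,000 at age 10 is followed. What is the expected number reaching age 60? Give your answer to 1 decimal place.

8848.3

The relevant probability is 216,207/244,349 = 0.884829.
Expected number = 10,000 × 0.884829 = 8848.3.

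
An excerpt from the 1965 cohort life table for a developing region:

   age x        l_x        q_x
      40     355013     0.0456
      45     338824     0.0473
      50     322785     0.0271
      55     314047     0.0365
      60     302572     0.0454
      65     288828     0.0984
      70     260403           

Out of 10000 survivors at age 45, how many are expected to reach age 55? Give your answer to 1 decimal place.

9268.7

The relevant probability is 314047/338824 = 0.926874.
Expected number = 10000 × 0.926874 = 9268.7.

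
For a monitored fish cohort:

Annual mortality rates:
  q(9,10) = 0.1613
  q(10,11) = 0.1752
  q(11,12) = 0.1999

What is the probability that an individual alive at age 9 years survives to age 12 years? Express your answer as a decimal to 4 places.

0.5535

Survival from 9 to 12 is the product of surviving each interval: (1 − 0.1613) × (1 − 0.1752) × (1 − 0.1999).
= 0.8387 × 0.8248 × 0.8001 = 0.553477.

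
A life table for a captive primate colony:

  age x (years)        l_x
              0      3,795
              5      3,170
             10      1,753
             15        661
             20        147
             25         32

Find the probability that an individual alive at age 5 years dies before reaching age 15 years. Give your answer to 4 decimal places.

P(die before 15 | alive at 5) = 1 − l_15/l_5 = 1 − 661/3,170 = (2,509)/3,170 = 0.791483.

0.7915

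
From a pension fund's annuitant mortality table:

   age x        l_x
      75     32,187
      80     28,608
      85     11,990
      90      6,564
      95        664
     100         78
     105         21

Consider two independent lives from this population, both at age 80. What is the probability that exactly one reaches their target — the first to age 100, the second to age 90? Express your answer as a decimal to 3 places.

p₁ = l_100/l_80 = 78/28,608 = 0.002727; p₂ = l_90/l_80 = 6,564/28,608 = 0.229446.
P(exactly one) = p₁(1−p₂) + (1−p₁)p₂ = 0.002101 + 0.228820 = 0.230922.

0.231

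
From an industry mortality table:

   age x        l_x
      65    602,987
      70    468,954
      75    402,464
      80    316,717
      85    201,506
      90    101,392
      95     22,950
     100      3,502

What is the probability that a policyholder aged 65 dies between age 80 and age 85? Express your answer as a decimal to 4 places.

We want 15|5q65 = (l_80 − l_85)/l_65.
This is the probability of reaching 80 but not 85, conditional on being alive at 65: (l_80 − l_85) / l_65.
= (316,717 − 201,506) / 602,987 = 115,211 / 602,987 = 0.191067.

0.1911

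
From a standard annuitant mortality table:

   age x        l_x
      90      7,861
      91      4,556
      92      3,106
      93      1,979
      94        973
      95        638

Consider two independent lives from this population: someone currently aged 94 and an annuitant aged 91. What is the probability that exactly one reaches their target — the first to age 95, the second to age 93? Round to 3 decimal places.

0.520

p₁ = l_95/l_94 = 638/973 = 0.655704; p₂ = l_93/l_91 = 1,979/4,556 = 0.434372.
P(exactly one) = p₁(1−p₂) + (1−p₁)p₂ = 0.370885 + 0.149553 = 0.520437.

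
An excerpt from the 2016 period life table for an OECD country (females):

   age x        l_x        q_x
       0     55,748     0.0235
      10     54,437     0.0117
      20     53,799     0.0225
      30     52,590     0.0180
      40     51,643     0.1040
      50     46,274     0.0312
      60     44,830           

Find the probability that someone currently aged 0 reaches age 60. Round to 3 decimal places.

The conditional survival probability is l_60/l_0 = 44,830/55,748 = 0.804154.

0.804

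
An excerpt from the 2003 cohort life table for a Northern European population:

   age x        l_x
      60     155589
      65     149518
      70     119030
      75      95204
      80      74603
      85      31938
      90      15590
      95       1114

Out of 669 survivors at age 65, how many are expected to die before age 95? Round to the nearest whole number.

The relevant probability is 1 − 1114/149518 = 0.992549.
Expected number = 669 × 0.992549 = 664.

664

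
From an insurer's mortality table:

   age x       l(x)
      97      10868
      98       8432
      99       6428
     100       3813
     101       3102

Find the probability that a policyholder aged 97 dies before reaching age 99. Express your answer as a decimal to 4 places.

P(die before 99 | alive at 97) = 1 − l(99)/l(97) = 1 − 6428/10868 = (4440)/10868 = 0.408539.

0.4085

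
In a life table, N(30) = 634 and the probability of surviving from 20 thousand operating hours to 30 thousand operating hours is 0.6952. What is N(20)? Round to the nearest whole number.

912

N(20) = N(30) / p = 634 / 0.6952 = 912.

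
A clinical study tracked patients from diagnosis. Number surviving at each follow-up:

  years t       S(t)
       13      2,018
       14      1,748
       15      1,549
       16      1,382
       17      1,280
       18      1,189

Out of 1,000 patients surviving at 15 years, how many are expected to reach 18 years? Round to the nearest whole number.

The relevant probability is 1,189/1,549 = 0.767592.
Expected number = 1,000 × 0.767592 = 768.

768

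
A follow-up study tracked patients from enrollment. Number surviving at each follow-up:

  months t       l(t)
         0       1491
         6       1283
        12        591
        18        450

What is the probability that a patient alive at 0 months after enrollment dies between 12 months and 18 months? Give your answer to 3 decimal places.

This is the probability of reaching 12 but not 18, conditional on being alive at 0: (l(12) − l(18)) / l(0).
= (591 − 450) / 1491 = 141 / 1491 = 0.094567.

0.095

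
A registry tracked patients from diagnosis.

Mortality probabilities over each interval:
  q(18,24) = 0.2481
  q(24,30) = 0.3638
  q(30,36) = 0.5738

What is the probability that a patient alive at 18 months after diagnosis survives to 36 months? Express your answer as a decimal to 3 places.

0.204

The overall survival probability is (1 − 0.2481) × (1 − 0.3638) × (1 − 0.5738).
= 0.7519 × 0.6362 × 0.4262 = 0.203877.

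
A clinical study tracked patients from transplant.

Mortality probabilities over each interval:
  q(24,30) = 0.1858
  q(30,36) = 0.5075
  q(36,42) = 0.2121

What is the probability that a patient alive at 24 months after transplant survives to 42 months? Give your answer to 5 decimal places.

0.31594

P(survive 24→42) = (1 − 0.1858) × (1 − 0.5075) × (1 − 0.2121).
= 0.8142 × 0.4925 × 0.7879 = 0.315943.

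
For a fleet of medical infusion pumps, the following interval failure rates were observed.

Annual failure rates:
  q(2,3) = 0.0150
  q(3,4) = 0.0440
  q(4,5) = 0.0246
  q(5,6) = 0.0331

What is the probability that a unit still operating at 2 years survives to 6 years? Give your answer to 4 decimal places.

0.8881

The overall survival probability is (1 − 0.0150) × (1 − 0.0440) × (1 − 0.0246) × (1 − 0.0331).
= 0.9850 × 0.9560 × 0.9754 × 0.9669 = 0.888093.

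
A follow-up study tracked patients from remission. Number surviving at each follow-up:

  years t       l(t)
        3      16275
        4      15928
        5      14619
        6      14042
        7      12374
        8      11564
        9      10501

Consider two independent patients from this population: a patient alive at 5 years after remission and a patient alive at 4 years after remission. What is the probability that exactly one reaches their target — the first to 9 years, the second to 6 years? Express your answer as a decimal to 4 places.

0.3334

p₁ = l(9)/l(5) = 10501/14619 = 0.718312; p₂ = l(6)/l(4) = 14042/15928 = 0.881592.
P(exactly one) = p₁(1−p₂) + (1−p₁)p₂ = 0.085054 + 0.248334 = 0.333388.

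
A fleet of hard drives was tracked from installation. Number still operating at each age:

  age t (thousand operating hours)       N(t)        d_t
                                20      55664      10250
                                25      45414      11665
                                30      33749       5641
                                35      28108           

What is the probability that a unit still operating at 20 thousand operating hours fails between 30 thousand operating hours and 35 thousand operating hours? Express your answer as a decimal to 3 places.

This is the probability of reaching 30 but not 35, conditional on being operational at 20: (N(30) − N(35)) / N(20).
= (33749 − 28108) / 55664 = 5641 / 55664 = 0.101340.

0.101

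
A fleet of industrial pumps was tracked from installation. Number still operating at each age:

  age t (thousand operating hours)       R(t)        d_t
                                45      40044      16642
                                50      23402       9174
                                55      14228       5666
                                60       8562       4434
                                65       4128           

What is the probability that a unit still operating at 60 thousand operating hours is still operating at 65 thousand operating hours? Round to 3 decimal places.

0.482

The conditional survival probability is R(65)/R(60) = 4128/8562 = 0.482130.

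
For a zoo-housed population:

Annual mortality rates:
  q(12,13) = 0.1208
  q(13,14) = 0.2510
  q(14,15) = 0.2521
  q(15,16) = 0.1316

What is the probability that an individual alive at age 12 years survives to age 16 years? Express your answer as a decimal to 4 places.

0.4277

Chaining the interval survival probabilities: (1 − 0.1208) × (1 − 0.2510) × (1 − 0.2521) × (1 − 0.1316).
= 0.8792 × 0.7490 × 0.7479 × 0.8684 = 0.427694.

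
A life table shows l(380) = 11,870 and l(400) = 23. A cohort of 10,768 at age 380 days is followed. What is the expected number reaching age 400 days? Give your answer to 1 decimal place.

The relevant probability is 23/11,870 = 0.001938.
Expected number = 10,768 × 0.001938 = 20.9.

20.9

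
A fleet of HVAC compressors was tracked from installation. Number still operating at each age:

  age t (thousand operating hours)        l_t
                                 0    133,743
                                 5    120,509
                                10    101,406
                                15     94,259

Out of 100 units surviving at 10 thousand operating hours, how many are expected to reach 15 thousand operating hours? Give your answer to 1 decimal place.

93.0

The relevant probability is 94,259/101,406 = 0.929521.
Expected number = 100 × 0.929521 = 93.0.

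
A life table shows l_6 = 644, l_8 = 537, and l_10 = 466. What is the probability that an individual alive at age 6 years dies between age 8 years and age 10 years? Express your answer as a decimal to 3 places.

This is the probability of reaching 8 but not 10, conditional on being alive at 6: (l_8 − l_10) / l_6.
= (537 − 466) / 644 = 71 / 644 = 0.110248.

0.110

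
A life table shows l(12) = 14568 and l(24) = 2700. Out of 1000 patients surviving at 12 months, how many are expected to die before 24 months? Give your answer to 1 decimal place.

814.7

The relevant probability is 1 − 2700/14568 = 0.814662.
Expected number = 1000 × 0.814662 = 814.7.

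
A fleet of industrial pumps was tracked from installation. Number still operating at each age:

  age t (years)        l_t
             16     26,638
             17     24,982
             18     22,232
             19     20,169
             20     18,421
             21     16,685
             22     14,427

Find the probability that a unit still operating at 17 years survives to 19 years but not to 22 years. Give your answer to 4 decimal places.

This is the probability of reaching 19 but not 22, conditional on being operational at 17: (l_19 − l_22) / l_17.
= (20,169 − 14,427) / 24,982 = 5,742 / 24,982 = 0.229845.

0.2298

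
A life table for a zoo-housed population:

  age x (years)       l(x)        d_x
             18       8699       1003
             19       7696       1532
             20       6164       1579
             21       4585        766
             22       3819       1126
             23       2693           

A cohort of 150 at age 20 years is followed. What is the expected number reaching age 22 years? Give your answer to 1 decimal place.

92.9

The relevant probability is 3819/6164 = 0.619565.
Expected number = 150 × 0.619565 = 92.9.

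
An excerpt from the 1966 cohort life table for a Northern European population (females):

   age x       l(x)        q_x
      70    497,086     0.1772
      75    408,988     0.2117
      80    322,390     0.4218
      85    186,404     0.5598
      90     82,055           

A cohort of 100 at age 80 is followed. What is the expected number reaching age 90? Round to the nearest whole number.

The relevant probability is 82,055/322,390 = 0.254521.
Expected number = 100 × 0.254521 = 25.

25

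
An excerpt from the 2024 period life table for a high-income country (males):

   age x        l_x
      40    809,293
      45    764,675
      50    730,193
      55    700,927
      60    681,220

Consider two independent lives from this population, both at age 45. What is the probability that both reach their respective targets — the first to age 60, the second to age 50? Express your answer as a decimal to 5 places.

p₁ = l_60/l_45 = 681,220/764,675 = 0.890862; p₂ = l_50/l_45 = 730,193/764,675 = 0.954906.
P(both) = p₁ × p₂ = 0.890862 × 0.954906 = 0.850689.

0.85069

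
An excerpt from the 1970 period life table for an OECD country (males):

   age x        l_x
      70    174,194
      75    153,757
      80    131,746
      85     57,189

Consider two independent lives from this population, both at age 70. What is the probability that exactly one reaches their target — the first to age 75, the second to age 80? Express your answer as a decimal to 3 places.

p₁ = l_75/l_70 = 153,757/174,194 = 0.882677; p₂ = l_80/l_70 = 131,746/174,194 = 0.756318.
P(exactly one) = p₁(1−p₂) + (1−p₁)p₂ = 0.215092 + 0.088733 = 0.303826.

0.304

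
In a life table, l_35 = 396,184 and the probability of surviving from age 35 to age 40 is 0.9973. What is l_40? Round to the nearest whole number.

395114

l_40 = l_35 × p = 396,184 × 0.9973 = 395114.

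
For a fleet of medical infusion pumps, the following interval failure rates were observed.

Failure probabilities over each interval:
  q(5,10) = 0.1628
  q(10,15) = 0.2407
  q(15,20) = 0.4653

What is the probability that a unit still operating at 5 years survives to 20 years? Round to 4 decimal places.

0.3399

P(survive 5→20) = (1 − 0.1628) × (1 − 0.2407) × (1 − 0.4653).
= 0.8372 × 0.7593 × 0.5347 = 0.339901.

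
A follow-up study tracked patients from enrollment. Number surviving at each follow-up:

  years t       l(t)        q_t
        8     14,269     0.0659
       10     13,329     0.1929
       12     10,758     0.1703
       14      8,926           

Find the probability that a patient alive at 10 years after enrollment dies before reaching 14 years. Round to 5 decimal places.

0.33033

P(die before 14 | alive at 10) = 1 − l(14)/l(10) = 1 − 8,926/13,329 = (4,403)/13,329 = 0.330332.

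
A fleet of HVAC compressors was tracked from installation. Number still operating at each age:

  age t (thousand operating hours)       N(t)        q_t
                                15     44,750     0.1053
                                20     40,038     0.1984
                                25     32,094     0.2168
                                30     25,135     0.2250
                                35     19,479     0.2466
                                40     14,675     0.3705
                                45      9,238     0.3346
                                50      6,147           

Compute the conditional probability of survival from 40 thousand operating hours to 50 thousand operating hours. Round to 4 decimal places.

The conditional survival probability is N(50)/N(40) = 6,147/14,675 = 0.418876.

0.4189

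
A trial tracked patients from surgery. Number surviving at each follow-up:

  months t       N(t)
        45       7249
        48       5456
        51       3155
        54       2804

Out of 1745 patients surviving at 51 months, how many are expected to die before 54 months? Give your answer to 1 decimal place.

194.1

The relevant probability is 1 − 2804/3155 = 0.111252.
Expected number = 1745 × 0.111252 = 194.1.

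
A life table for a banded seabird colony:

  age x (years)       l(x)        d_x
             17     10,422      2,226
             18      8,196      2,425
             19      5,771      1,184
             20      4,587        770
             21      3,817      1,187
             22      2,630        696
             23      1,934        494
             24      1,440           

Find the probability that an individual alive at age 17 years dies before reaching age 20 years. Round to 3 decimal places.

0.560

P(die before 20 | alive at 17) = 1 − l(20)/l(17) = 1 − 4,587/10,422 = (5,835)/10,422 = 0.559873.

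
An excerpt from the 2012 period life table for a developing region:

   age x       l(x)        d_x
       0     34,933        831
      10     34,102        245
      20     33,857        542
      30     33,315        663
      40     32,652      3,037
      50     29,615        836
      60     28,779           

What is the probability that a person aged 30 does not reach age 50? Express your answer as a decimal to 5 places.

0.11106

P(die before 50 | alive at 30) = 1 − l(50)/l(30) = 1 − 29,615/33,315 = (3,700)/33,315 = 0.111061.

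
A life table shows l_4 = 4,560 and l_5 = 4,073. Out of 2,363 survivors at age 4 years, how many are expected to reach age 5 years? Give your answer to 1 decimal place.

2110.6

The relevant probability is 4,073/4,560 = 0.893202.
Expected number = 2,363 × 0.893202 = 2110.6.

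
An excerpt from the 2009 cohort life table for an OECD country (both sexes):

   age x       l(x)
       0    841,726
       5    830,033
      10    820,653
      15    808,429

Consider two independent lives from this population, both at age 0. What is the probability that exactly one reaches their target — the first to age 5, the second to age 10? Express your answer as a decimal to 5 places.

0.03823

p₁ = l(5)/l(0) = 830,033/841,726 = 0.986108; p₂ = l(10)/l(0) = 820,653/841,726 = 0.974965.
P(exactly one) = p₁(1−p₂) + (1−p₁)p₂ = 0.024687 + 0.013544 = 0.038231.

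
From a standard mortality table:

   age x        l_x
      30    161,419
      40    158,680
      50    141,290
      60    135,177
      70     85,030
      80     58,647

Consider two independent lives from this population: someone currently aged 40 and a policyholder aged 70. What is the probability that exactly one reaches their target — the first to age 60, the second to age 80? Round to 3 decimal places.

0.366

p₁ = l_60/l_40 = 135,177/158,680 = 0.851884; p₂ = l_80/l_70 = 58,647/85,030 = 0.689721.
P(exactly one) = p₁(1−p₂) + (1−p₁)p₂ = 0.264322 + 0.102159 = 0.366480.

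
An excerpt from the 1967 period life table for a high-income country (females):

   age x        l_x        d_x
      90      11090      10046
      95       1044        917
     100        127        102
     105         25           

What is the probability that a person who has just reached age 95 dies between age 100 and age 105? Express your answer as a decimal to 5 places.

0.09770

We want 5|5q95 = (l_100 − l_105)/l_95.
This is the probability of reaching 100 but not 105, conditional on being alive at 95: (l_100 − l_105) / l_95.
= (127 − 25) / 1044 = 102 / 1044 = 0.097701.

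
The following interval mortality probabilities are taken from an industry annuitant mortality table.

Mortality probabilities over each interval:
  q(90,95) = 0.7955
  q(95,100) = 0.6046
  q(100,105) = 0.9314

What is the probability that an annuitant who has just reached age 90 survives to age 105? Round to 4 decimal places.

The overall survival probability is (1 − 0.7955) × (1 − 0.6046) × (1 − 0.9314).
= 0.2045 × 0.3954 × 0.0686 = 0.005547.

0.0055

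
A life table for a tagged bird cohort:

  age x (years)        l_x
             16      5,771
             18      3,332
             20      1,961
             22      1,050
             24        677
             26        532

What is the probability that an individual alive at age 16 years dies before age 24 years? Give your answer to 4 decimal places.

0.8827

P(die before 24 | alive at 16) = 1 − l_24/l_16 = 1 − 677/5,771 = (5,094)/5,771 = 0.882689.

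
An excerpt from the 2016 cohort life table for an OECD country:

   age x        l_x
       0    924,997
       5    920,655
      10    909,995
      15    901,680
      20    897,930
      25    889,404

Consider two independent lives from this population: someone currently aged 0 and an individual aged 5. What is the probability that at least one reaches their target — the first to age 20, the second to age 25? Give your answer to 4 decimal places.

0.9990

p₁ = l_20/l_0 = 897,930/924,997 = 0.970738; p₂ = l_25/l_5 = 889,404/920,655 = 0.966056.
P(at least one) = 1 − (1−p₁)(1−p₂) = 1 − 0.029262 × 0.033944 = 0.999007.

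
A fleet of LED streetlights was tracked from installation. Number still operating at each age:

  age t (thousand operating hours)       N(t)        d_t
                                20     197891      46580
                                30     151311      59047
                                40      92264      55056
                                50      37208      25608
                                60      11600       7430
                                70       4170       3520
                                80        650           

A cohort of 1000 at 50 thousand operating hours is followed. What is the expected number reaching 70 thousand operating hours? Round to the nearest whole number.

The relevant probability is 4170/37208 = 0.112073.
Expected number = 1000 × 0.112073 = 112.

112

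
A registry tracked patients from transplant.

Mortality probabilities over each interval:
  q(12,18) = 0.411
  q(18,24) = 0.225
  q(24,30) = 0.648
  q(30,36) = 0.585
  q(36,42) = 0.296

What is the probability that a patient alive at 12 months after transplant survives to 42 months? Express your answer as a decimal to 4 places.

P(survive 12→42) = (1 − 0.411) × (1 − 0.225) × (1 − 0.648) × (1 − 0.585) × (1 − 0.296).
= 0.589 × 0.775 × 0.352 × 0.415 × 0.704 = 0.046944.

0.0469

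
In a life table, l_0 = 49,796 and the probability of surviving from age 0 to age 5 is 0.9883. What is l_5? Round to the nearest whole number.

l_5 = l_0 × p = 49,796 × 0.9883 = 49213.

49213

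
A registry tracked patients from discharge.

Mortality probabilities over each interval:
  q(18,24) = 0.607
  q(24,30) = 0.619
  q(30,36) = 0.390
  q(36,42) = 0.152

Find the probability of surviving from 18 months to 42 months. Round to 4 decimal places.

0.0775

Survival from 18 to 42 is the product of surviving each interval: (1 − 0.607) × (1 − 0.619) × (1 − 0.390) × (1 − 0.152).
= 0.393 × 0.381 × 0.610 × 0.848 = 0.077454.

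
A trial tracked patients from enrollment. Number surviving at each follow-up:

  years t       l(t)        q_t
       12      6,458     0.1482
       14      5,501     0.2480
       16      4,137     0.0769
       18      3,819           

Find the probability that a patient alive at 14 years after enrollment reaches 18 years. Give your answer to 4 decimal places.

0.6942

The conditional survival probability is l(18)/l(14) = 3,819/5,501 = 0.694237.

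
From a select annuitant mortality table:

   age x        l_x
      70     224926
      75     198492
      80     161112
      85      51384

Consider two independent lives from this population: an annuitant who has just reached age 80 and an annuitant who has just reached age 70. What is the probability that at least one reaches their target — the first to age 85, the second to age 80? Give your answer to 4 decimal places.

p₁ = l_85/l_80 = 51384/161112 = 0.318933; p₂ = l_80/l_70 = 161112/224926 = 0.716289.
P(at least one) = 1 − (1−p₁)(1−p₂) = 1 − 0.681067 × 0.283711 = 0.806774.

0.8068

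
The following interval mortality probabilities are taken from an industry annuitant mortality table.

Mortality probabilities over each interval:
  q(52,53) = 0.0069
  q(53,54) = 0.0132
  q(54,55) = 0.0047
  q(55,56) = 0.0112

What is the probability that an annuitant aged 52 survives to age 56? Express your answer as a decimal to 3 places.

0.964

The overall survival probability is (1 − 0.0069) × (1 − 0.0132) × (1 − 0.0047) × (1 − 0.0112).
= 0.9931 × 0.9868 × 0.9953 × 0.9888 = 0.964461.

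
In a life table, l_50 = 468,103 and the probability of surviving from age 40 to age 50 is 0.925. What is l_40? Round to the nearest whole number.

l_40 = l_50 / p = 468,103 / 0.925 = 506057.

506057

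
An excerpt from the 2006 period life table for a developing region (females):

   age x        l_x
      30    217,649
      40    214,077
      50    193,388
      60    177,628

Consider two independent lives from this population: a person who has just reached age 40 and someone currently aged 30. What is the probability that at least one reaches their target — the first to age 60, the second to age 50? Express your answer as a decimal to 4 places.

0.9810

p₁ = l_60/l_40 = 177,628/214,077 = 0.829739; p₂ = l_50/l_30 = 193,388/217,649 = 0.888532.
P(at least one) = 1 − (1−p₁)(1−p₂) = 1 − 0.170261 × 0.111468 = 0.981021.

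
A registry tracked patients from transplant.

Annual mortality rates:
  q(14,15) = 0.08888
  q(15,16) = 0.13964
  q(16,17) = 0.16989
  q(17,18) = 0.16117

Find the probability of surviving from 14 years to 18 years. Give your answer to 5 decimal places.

Survival from 14 to 18 is the product of surviving each interval: (1 − 0.08888) × (1 − 0.13964) × (1 − 0.16989) × (1 − 0.16117).
= 0.91112 × 0.86036 × 0.83011 × 0.83883 = 0.545840.

0.54584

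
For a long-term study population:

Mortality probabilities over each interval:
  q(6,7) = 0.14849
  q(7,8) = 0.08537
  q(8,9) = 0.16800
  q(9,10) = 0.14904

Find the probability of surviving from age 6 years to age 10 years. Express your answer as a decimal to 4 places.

The overall survival probability is (1 − 0.14849) × (1 − 0.08537) × (1 − 0.16800) × (1 − 0.14904).
= 0.85151 × 0.91463 × 0.83200 × 0.85096 = 0.551401.

0.5514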